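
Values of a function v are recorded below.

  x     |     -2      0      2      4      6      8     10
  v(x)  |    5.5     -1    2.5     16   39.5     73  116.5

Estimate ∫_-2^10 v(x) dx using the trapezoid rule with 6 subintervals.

Δx = 2.
T_6 = (2/2)·[5.5 + 2·(-1) + 2·2.5 + 2·16 + 2·39.5 + 2·73 + 116.5] = 382.

382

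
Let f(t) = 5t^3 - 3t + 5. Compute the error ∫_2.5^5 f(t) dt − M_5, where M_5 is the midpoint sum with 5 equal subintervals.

Exact integral: ∫_2.5^5 f(t) dt = 716.796875.
M_5 = 713.8671875.
Error = 716.796875 − 713.8671875 = 2.9296875.

2.9296875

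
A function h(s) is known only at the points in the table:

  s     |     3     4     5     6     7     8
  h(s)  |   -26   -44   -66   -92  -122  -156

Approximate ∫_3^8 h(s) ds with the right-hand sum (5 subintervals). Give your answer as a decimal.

Δs = 1.
Sum = 1·[(-44) + (-66) + (-92) + (-122) + (-156)] = -480.

-480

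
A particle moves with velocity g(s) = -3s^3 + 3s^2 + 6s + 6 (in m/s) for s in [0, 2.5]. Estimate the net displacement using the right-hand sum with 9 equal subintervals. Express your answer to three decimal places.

17.990

Δs = (2.5 − 0)/9 = 5/18.
Right endpoints: 5/18, 5/9, 5/6, 10/9, 25/18, 5/3, 35/18, 20/9, 2.5.
g(5/18) = 15229/1944, g(5/9) = 2368/243, g(5/6) = 817/72, g(10/9) = 2978/243, g(25/18) = 23489/1944, g(5/3) = 94/9, g(35/18) = 13519/1944, g(20/9) = 298/243, g(2.5) = -7.125.
Sum = Δs · [g(5/18) + g(5/9) + g(5/6) + ...].
Sum ≈ 17.990.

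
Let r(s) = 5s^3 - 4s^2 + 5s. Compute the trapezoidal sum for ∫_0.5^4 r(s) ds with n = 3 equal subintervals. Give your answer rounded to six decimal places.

297.751157

Δs = (4 − 0.5)/3 = 7/6.
r(0.5) = 2.125, r(5/3) = 550/27, r(17/6) = 20689/216, r(4) = 276.
T_3 = (Δs/2)·[r(s_0) + 2r(s_1) + 2r(s_2) + r(s_3)].
Sum ≈ 297.751157.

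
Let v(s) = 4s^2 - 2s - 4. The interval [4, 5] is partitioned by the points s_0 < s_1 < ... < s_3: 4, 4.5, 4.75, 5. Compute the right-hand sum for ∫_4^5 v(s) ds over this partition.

74.6875

Subinterval widths: 0.5, 0.25, 0.25.
Right endpoints: 4.5, 4.75, 5.
v(4.5) = 68, v(4.75) = 76.75, v(5) = 86.
Sum = Σ Δs_i · v(s_i).
Sum = 74.6875.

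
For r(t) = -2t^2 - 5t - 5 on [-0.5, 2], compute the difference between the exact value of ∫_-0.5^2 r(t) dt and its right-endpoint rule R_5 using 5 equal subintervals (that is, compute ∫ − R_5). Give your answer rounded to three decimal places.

5.208

Exact integral: ∫_-0.5^2 r(t) dt ≈ -27.29167.
R_5 = -32.5.
Error ≈ -27.29167 − (-32.5) ≈ 5.208.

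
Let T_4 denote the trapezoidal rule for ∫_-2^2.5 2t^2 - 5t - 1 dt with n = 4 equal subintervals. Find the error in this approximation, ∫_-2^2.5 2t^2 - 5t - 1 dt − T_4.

Exact integral: ∫_-2^2.5 f(t) dt = 5.625.
T_4 = 7.5234375.
Error = 5.625 − 7.5234375 = -1.8984375.

-1.8984375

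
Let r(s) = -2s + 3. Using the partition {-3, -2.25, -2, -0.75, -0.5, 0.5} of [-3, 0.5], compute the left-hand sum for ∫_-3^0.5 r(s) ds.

22.5

Subinterval widths: 0.75, 0.25, 1.25, 0.25, 1.
Left endpoints: -3, -2.25, -2, -0.75, -0.5.
r(-3) = 9, r(-2.25) = 7.5, r(-2) = 7, r(-0.75) = 4.5, r(-0.5) = 4.
Sum = Σ Δs_i · r(s_i).
Sum = 22.5.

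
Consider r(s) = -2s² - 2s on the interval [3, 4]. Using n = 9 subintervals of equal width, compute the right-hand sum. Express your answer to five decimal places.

-32.55967

Δs = (4 − 3)/9 = 1/9.
Right endpoints: 28/9, 29/9, 10/3, 31/9, 32/9, 11/3, 34/9, 35/9, 4.
r(28/9) = -2072/81, r(29/9) = -2204/81, r(10/3) = -260/9, r(31/9) = -2480/81, r(32/9) = -2624/81, r(11/3) = -308/9, r(34/9) = -2924/81, r(35/9) = -3080/81, r(4) = -40.
Sum = Δs · [r(28/9) + r(29/9) + r(10/3) + ...].
Sum ≈ -32.55967.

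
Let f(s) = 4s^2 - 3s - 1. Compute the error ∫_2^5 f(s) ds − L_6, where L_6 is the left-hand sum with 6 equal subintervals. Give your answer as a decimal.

18.25

Exact integral: ∫_2^5 f(s) ds = 121.5.
L_6 = 103.25.
Error = 121.5 − 103.25 = 18.25.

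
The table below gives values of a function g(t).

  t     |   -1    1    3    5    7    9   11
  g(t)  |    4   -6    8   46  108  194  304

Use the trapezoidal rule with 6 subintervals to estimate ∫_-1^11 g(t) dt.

1008

Δt = 2.
T_6 = (2/2)·[4 + 2·(-6) + 2·8 + 2·46 + 2·108 + 2·194 + 304] = 1008.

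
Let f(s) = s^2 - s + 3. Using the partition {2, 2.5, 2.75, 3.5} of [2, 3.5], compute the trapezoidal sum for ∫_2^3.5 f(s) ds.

12.09375

Subinterval widths: 0.5, 0.25, 0.75.
f(2) = 5, f(2.5) = 6.75, f(2.75) = 7.8125, f(3.5) = 11.75.
On each subinterval the trapezoid contributes (Δs_i/2)·[f(s_{i-1}) + f(s_i)].
Sum = 12.09375.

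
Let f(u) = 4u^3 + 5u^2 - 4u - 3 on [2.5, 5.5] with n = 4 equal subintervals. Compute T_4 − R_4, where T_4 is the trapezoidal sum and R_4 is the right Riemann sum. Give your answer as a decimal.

-266.625

T_4 = 1085.15625.
R_4 = 1351.78125.
T_4 − R_4 = -266.625.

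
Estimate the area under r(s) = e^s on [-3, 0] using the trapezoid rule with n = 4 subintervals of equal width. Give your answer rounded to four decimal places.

0.9943

Δs = (0 − (-3))/4 = 0.75.
r(-3) ≈ 0.0498, r(-2.25) ≈ 0.1054, r(-1.5) ≈ 0.2231, r(-0.75) ≈ 0.4724, r(0) ≈ 1.0000.
T_4 = (Δs/2)·[r(s_0) + 2r(s_1) + 2r(s_2) + 2r(s_3) + r(s_4)].
Sum ≈ 0.9943.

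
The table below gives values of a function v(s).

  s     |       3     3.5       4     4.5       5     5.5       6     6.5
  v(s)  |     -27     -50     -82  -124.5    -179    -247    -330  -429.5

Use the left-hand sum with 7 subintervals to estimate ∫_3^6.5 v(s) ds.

Δs = 0.5.
Sum = 0.5·[(-27) + (-50) + (-82) + (-124.5) + (-179) + (-247) + (-330)] = -519.75.

-519.75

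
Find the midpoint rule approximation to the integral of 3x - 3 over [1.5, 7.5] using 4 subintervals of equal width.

Δx = (7.5 − 1.5)/4 = 1.5.
Midpoints: 2.25, 3.75, 5.25, 6.75.
f(2.25) = 3.75, f(3.75) = 8.25, f(5.25) = 12.75, f(6.75) = 17.25.
Sum = Δx · [f(2.25) + f(3.75) + f(5.25) + f(6.75)].
Sum = 63.

63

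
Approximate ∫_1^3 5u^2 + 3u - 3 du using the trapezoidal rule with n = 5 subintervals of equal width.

Δu = (3 − 1)/5 = 0.4.
f(1) = 5, f(1.4) = 11, f(1.8) = 18.6, f(2.2) = 27.8, f(2.6) = 38.6, f(3) = 51.
T_5 = (Δu/2)·[f(u_0) + 2f(u_1) + ... + 2f(u_{4}) + f(u_5)].
Sum = 49.6.

49.6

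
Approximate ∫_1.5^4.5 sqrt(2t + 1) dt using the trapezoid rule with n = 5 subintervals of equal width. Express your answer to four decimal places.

7.8688

Δt = (4.5 − 1.5)/5 = 0.6.
f(1.5) ≈ 2.0000, f(2.1) ≈ 2.2804, f(2.7) ≈ 2.5298, f(3.3) ≈ 2.7568, f(3.9) ≈ 2.9665, f(4.5) ≈ 3.1623.
T_5 = (Δt/2)·[f(t_0) + 2f(t_1) + ... + 2f(t_{4}) + f(t_5)].
Sum ≈ 7.8688.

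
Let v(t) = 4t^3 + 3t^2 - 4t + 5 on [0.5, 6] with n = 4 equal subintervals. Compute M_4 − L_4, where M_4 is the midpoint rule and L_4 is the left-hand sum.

M_4 = 1431.41796875.
L_4 = 888.3359375.
M_4 − L_4 = 543.08203125.

543.08203125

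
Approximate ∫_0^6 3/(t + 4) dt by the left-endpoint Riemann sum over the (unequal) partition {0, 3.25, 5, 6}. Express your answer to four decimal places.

Subinterval widths: 3.25, 1.75, 1.
Left endpoints: 0, 3.25, 5.
f(0) = 0.75, f(3.25) = 12/29, f(5) = 1/3.
Sum = Σ Δt_i · f(t_i).
Sum ≈ 3.4950.

3.4950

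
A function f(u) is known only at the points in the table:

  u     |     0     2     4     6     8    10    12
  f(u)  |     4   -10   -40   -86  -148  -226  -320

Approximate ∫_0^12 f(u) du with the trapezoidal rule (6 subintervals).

Δu = 2.
T_6 = (2/2)·[4 + 2·(-10) + 2·(-40) + 2·(-86) + 2·(-148) + 2·(-226) + (-320)] = -1336.

-1336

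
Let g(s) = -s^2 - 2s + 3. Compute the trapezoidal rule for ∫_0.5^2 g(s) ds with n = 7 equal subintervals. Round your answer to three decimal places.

-1.886

Δs = (2 − 0.5)/7 = 3/14.
g(0.5) = 1.75, g(5/7) = 52/49, g(13/14) = 55/196, g(8/7) = -29/49, g(19/14) = -305/196, g(11/7) = -128/49, g(25/14) = -737/196, g(2) = -5.
T_7 = (Δs/2)·[g(s_0) + 2g(s_1) + ... + 2g(s_{6}) + g(s_7)].
Sum ≈ -1.886.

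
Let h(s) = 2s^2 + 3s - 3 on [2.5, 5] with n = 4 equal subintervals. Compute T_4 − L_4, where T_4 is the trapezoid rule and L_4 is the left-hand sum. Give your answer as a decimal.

T_4 = 93.8671875.
L_4 = 79.8046875.
T_4 − L_4 = 14.0625.

14.0625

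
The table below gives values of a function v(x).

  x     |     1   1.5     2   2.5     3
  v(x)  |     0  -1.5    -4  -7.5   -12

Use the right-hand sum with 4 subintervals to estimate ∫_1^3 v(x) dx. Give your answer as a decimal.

Δx = 0.5.
Sum = 0.5·[(-1.5) + (-4) + (-7.5) + (-12)] = -12.5.

-12.5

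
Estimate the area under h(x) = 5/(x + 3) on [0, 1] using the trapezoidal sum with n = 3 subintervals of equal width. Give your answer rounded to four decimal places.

1.4407

Δx = (1 − 0)/3 = 1/3.
h(0) = 5/3, h(1/3) = 1.5, h(2/3) = 15/11, h(1) = 1.25.
T_3 = (Δx/2)·[h(x_0) + 2h(x_1) + 2h(x_2) + h(x_3)].
Sum ≈ 1.4407.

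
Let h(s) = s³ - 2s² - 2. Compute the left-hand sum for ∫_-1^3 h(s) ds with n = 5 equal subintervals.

-11.04

Δs = (3 − (-1))/5 = 0.8.
Left endpoints: -1, -0.2, 0.6, 1.4, 2.2.
h(-1) = -5, h(-0.2) = -2.088, h(0.6) = -2.504, h(1.4) = -3.176, h(2.2) = -1.032.
Sum = Δs · [h(-1) + h(-0.2) + h(0.6) + h(1.4) + h(2.2)].
Sum = -11.04.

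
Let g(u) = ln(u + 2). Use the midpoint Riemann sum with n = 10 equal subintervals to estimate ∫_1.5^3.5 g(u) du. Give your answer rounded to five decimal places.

2.99162

Δu = (3.5 − 1.5)/10 = 0.2.
Midpoints: 1.6, 1.8, 2, 2.2, 2.4, 2.6, 2.8, 3, 3.2, 3.4.
g(1.6) ≈ 1.28093, g(1.8) ≈ 1.33500, g(2) ≈ 1.38629, g(2.2) ≈ 1.43508, g(2.4) ≈ 1.48160, g(2.6) ≈ 1.52606, g(2.8) ≈ 1.56862, g(3) ≈ 1.60944, g(3.2) ≈ 1.64866, g(3.4) ≈ 1.68640.
Sum = Δu · [g(1.6) + g(1.8) + g(2) + ...].
Sum ≈ 2.99162.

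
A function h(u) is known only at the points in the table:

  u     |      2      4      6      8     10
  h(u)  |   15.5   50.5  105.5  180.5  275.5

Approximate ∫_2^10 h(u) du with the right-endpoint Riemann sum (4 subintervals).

1224

Δu = 2.
Sum = 2·[50.5 + 105.5 + 180.5 + 275.5] = 1224.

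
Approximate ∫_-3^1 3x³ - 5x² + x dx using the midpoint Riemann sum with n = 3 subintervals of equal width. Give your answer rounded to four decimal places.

-102.3704

Δx = (1 − (-3))/3 = 4/3.
Midpoints: -7/3, -1, 1/3.
f(-7/3) = -203/3, f(-1) = -9, f(1/3) = -1/9.
Sum = Δx · [f(-7/3) + f(-1) + f(1/3)].
Sum ≈ -102.3704.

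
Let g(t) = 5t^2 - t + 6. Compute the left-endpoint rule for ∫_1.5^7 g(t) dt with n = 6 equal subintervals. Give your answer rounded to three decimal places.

474.903

Δt = (7 − 1.5)/6 = 11/12.
Left endpoints: 1.5, 29/12, 10/3, 4.25, 31/6, 73/12.
g(1.5) = 15.75, g(29/12) = 4721/144, g(10/3) = 524/9, g(4.25) = 92.0625, g(31/6) = 4835/36, g(73/12) = 26633/144.
Sum = Δt · [g(1.5) + g(29/12) + g(10/3) + ...].
Sum ≈ 474.903.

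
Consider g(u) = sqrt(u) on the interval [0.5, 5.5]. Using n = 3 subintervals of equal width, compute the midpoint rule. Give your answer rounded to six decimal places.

Δu = (5.5 − 0.5)/3 = 5/3.
Midpoints: 4/3, 3, 14/3.
g(4/3) ≈ 1.154701, g(3) ≈ 1.732051, g(14/3) ≈ 2.160247.
Sum = Δu · [g(4/3) + g(3) + g(14/3)].
Sum ≈ 8.411664.

8.411664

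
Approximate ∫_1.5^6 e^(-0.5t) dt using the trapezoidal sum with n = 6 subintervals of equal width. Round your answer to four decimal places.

Δt = (6 − 1.5)/6 = 0.75.
f(1.5) ≈ 0.4724, f(2.25) ≈ 0.3247, f(3) ≈ 0.2231, f(3.75) ≈ 0.1534, f(4.5) ≈ 0.1054, f(5.25) ≈ 0.0724, f(6) ≈ 0.0498.
T_6 = (Δt/2)·[f(t_0) + 2f(t_1) + ... + 2f(t_{5}) + f(t_6)].
Sum ≈ 0.8550.

0.8550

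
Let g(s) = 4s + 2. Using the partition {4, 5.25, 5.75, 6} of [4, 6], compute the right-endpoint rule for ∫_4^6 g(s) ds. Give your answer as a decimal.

47.75

Subinterval widths: 1.25, 0.5, 0.25.
Right endpoints: 5.25, 5.75, 6.
g(5.25) = 23, g(5.75) = 25, g(6) = 26.
Sum = Σ Δs_i · g(s_i).
Sum = 47.75.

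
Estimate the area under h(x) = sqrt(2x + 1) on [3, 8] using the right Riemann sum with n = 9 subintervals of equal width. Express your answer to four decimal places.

Δx = (8 − 3)/9 = 5/9.
Right endpoints: 32/9, 37/9, 14/3, 47/9, 52/9, 19/3, 62/9, 67/9, 8.
h(32/9) ≈ 2.8480, h(37/9) ≈ 3.0368, h(14/3) ≈ 3.2146, h(47/9) ≈ 3.3830, h(52/9) ≈ 3.5434, h(19/3) ≈ 3.6968, h(62/9) ≈ 3.8442, h(67/9) ≈ 3.9861, h(8) ≈ 4.1231.
Sum = Δx · [h(32/9) + h(37/9) + h(14/3) + ...].
Sum ≈ 17.5977.

17.5977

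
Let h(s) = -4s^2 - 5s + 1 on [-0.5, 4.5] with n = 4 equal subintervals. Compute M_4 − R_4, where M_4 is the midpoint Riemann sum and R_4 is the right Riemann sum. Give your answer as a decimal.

M_4 = -164.0625.
R_4 = -237.5.
M_4 − R_4 = 73.4375.

73.4375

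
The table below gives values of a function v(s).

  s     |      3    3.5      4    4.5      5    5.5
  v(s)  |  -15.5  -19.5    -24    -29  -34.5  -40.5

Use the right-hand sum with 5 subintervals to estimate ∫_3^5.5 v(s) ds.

-73.75

Δs = 0.5.
Sum = 0.5·[(-19.5) + (-24) + (-29) + (-34.5) + (-40.5)] = -73.75.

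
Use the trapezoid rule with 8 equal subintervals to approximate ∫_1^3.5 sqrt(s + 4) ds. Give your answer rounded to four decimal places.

6.2392

Δs = (3.5 − 1)/8 = 0.3125.
f(1) ≈ 2.2361, f(1.3125) ≈ 2.3049, f(1.625) ≈ 2.3717, f(1.9375) ≈ 2.4367, f(2.25) ≈ 2.5000, f(2.5625) ≈ 2.5617, f(2.875) ≈ 2.6220, f(3.1875) ≈ 2.6810, f(3.5) ≈ 2.7386.
T_8 = (Δs/2)·[f(s_0) + 2f(s_1) + ... + 2f(s_{7}) + f(s_8)].
Sum ≈ 6.2392.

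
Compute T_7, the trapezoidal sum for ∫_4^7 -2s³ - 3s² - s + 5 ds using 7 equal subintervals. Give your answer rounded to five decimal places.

-1356.30612

Δs = (7 − 4)/7 = 3/7.
f(4) = -175, f(31/7) = -79567/343, f(34/7) = -102835/343, f(37/7) = -130153/343, f(40/7) = -161845/343, f(43/7) = -198235/343, f(46/7) = -239647/343, f(7) = -835.
T_7 = (Δs/2)·[f(s_0) + 2f(s_1) + ... + 2f(s_{6}) + f(s_7)].
Sum ≈ -1356.30612.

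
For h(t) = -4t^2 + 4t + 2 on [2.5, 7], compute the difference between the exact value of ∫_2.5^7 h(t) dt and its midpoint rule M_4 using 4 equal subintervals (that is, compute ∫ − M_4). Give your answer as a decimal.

-1.8984375

Exact integral: ∫_2.5^7 h(t) dt = -342.
M_4 = -340.1015625.
Error = -342 − (-340.1015625) = -1.8984375.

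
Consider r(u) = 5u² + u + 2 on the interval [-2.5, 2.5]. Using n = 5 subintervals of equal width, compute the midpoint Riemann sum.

60

Δu = (2.5 − (-2.5))/5 = 1.
Midpoints: -2, -1, 0, 1, 2.
r(-2) = 20, r(-1) = 6, r(0) = 2, r(1) = 8, r(2) = 24.
Sum = Δu · [r(-2) + r(-1) + r(0) + r(1) + r(2)].
Sum = 60.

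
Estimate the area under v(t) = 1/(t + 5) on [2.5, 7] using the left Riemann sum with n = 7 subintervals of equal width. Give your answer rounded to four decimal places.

Δt = (7 − 2.5)/7 = 9/14.
Left endpoints: 2.5, 22/7, 53/14, 31/7, 71/14, 40/7, 89/14.
v(2.5) = 2/15, v(22/7) = 7/57, v(53/14) = 14/123, v(31/7) = 7/66, v(71/14) = 14/141, v(40/7) = 7/75, v(89/14) = 14/159.
Sum = Δt · [v(2.5) + v(22/7) + v(53/14) + ...].
Sum ≈ 0.4864.

0.4864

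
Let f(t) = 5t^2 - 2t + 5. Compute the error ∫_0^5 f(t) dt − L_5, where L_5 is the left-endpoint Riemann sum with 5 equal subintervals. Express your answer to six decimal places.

53.333333

Exact integral: ∫_0^5 f(t) dt ≈ 208.33333333.
L_5 = 155.
Error ≈ 208.33333333 − 155 ≈ 53.333333.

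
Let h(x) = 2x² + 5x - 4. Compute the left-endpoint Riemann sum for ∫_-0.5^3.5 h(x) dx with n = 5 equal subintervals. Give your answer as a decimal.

Δx = (3.5 − (-0.5))/5 = 0.8.
Left endpoints: -0.5, 0.3, 1.1, 1.9, 2.7.
h(-0.5) = -6, h(0.3) = -2.32, h(1.1) = 3.92, h(1.9) = 12.72, h(2.7) = 24.08.
Sum = Δx · [h(-0.5) + h(0.3) + h(1.1) + h(1.9) + h(2.7)].
Sum = 25.92.

25.92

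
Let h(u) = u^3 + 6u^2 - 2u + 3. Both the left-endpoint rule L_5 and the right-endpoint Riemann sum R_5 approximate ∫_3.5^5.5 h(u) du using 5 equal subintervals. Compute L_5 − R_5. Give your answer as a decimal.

L_5 = 381.79.
R_5 = 472.79.
L_5 − R_5 = -91.

-91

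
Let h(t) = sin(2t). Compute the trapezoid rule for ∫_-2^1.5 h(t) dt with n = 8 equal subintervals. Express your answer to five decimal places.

0.15731

Δt = (1.5 − (-2))/8 = 0.4375.
h(-2) ≈ 0.75680, h(-1.5625) ≈ -0.01659, h(-1.125) ≈ -0.77807, h(-0.6875) ≈ -0.98089, h(-0.25) ≈ -0.47943, h(0.1875) ≈ 0.36627, h(0.625) ≈ 0.94898, h(1.0625) ≈ 0.85032, h(1.5) ≈ 0.14112.
T_8 = (Δt/2)·[h(t_0) + 2h(t_1) + ... + 2h(t_{7}) + h(t_8)].
Sum ≈ 0.15731.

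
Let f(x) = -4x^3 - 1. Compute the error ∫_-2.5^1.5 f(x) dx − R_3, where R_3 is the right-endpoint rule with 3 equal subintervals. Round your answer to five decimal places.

43.55556

Exact integral: ∫_-2.5^1.5 f(x) dx = 30.
R_3 ≈ -13.5555556.
Error ≈ 30 − (-13.5555556) ≈ 43.55556.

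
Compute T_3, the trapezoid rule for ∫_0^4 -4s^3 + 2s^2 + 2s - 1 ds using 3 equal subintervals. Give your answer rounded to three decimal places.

-227.407

Δs = (4 − 0)/3 = 4/3.
f(0) = -1, f(4/3) = -115/27, f(8/3) = -1547/27, f(4) = -217.
T_3 = (Δs/2)·[f(s_0) + 2f(s_1) + 2f(s_2) + f(s_3)].
Sum ≈ -227.407.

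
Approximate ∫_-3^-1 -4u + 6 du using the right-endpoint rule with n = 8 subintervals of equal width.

Δu = (-1 − (-3))/8 = 0.25.
Right endpoints: -2.75, -2.5, -2.25, -2, -1.75, -1.5, -1.25, -1.
f(-2.75) = 17, f(-2.5) = 16, f(-2.25) = 15, f(-2) = 14, f(-1.75) = 13, f(-1.5) = 12, f(-1.25) = 11, f(-1) = 10.
Sum = Δu · [f(-2.75) + f(-2.5) + f(-2.25) + ...].
Sum = 27.

27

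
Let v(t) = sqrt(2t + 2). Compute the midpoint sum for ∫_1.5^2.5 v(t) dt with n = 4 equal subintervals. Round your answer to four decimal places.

Δt = (2.5 − 1.5)/4 = 0.25.
Midpoints: 1.625, 1.875, 2.125, 2.375.
v(1.625) ≈ 2.2913, v(1.875) ≈ 2.3979, v(2.125) ≈ 2.5000, v(2.375) ≈ 2.5981.
Sum = Δt · [v(1.625) + v(1.875) + v(2.125) + v(2.375)].
Sum ≈ 2.4468.

2.4468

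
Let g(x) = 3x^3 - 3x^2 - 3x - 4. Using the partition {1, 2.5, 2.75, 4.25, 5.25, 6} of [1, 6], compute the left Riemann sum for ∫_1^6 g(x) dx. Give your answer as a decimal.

Subinterval widths: 1.5, 0.25, 1.5, 1, 0.75.
Left endpoints: 1, 2.5, 2.75, 4.25, 5.25.
g(1) = -7, g(2.5) = 16.625, g(2.75) = 27.453125, g(4.25) = 159.359375, g(5.25) = 331.671875.
Sum = Σ Δx_i · g(x_i).
Sum = 442.94921875.

442.94921875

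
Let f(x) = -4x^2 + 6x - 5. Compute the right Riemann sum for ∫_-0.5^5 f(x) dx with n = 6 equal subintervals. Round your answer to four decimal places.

Δx = (5 − (-0.5))/6 = 11/12.
Right endpoints: 5/12, 4/3, 2.25, 19/6, 49/12, 5.
f(5/12) = -115/36, f(4/3) = -37/9, f(2.25) = -11.75, f(19/6) = -235/9, f(49/12) = -1699/36, f(5) = -75.
Sum = Δx · [f(5/12) + f(4/3) + f(2.25) + ...].
Sum ≈ -153.4144.

-153.4144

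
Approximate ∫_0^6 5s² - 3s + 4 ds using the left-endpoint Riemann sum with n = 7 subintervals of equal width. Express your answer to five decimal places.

264.24490

Δs = (6 − 0)/7 = 6/7.
Left endpoints: 0, 6/7, 12/7, 18/7, 24/7, 30/7, 36/7.
f(0) = 4, f(6/7) = 250/49, f(12/7) = 664/49, f(18/7) = 1438/49, f(24/7) = 2572/49, f(30/7) = 4066/49, f(36/7) = 5920/49.
Sum = Δs · [f(0) + f(6/7) + f(12/7) + ...].
Sum ≈ 264.24490.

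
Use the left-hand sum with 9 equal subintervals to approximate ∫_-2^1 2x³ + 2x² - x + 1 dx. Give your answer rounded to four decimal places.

Δx = (1 − (-2))/9 = 1/3.
Left endpoints: -2, -5/3, -4/3, -1, -2/3, -1/3, 0, 1/3, 2/3.
f(-2) = -5, f(-5/3) = -28/27, f(-4/3) = 31/27, f(-1) = 2, f(-2/3) = 53/27, f(-1/3) = 40/27, f(0) = 1, f(1/3) = 26/27, f(2/3) = 49/27.
Sum = Δx · [f(-2) + f(-5/3) + f(-4/3) + ...].
Sum ≈ 1.4444.

1.4444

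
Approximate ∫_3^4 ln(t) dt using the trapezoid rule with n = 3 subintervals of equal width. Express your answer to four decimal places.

1.2486

Δt = (4 − 3)/3 = 1/3.
f(3) ≈ 1.0986, f(10/3) ≈ 1.2040, f(11/3) ≈ 1.2993, f(4) ≈ 1.3863.
T_3 = (Δt/2)·[f(t_0) + 2f(t_1) + 2f(t_2) + f(t_3)].
Sum ≈ 1.2486.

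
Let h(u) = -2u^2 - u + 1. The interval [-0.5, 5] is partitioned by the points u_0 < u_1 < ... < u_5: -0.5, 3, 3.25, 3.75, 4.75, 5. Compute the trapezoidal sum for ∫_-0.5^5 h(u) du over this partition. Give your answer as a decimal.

Subinterval widths: 3.5, 0.25, 0.5, 1, 0.25.
h(-0.5) = 1, h(3) = -20, h(3.25) = -23.375, h(3.75) = -30.875, h(4.75) = -48.875, h(5) = -54.
On each subinterval the trapezoid contributes (Δu_i/2)·[h(u_{i-1}) + h(u_i)].
Sum = -104.96875.

-104.96875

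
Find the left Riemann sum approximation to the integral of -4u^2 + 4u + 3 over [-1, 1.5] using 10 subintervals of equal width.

3.4375

Δu = (1.5 − (-1))/10 = 0.25.
Left endpoints: -1, -0.75, -0.5, -0.25, 0, 0.25, 0.5, 0.75, 1, 1.25.
f(-1) = -5, f(-0.75) = -2.25, f(-0.5) = 0, f(-0.25) = 1.75, f(0) = 3, f(0.25) = 3.75, f(0.5) = 4, f(0.75) = 3.75, f(1) = 3, f(1.25) = 1.75.
Sum = Δu · [f(-1) + f(-0.75) + f(-0.5) + ...].
Sum = 3.4375.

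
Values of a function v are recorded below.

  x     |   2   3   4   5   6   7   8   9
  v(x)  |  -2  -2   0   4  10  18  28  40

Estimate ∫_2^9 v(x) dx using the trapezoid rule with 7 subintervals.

77

Δx = 1.
T_7 = (1/2)·[(-2) + 2·(-2) + 2·0 + 2·4 + 2·10 + 2·18 + 2·28 + 40] = 77.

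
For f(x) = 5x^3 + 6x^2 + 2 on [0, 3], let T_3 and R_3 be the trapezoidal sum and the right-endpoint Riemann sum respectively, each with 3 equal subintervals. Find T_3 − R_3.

-94.5

T_3 = 175.5.
R_3 = 270.
T_3 − R_3 = -94.5.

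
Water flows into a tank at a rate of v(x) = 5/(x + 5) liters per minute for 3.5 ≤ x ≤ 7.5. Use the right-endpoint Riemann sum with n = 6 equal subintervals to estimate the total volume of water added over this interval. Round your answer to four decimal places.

Δx = (7.5 − 3.5)/6 = 2/3.
Right endpoints: 25/6, 29/6, 5.5, 37/6, 41/6, 7.5.
v(25/6) = 6/11, v(29/6) = 30/59, v(5.5) = 10/21, v(37/6) = 30/67, v(41/6) = 30/71, v(7.5) = 0.4.
Sum = Δx · [v(25/6) + v(29/6) + v(5.5) + ...].
Sum ≈ 1.8669.

1.8669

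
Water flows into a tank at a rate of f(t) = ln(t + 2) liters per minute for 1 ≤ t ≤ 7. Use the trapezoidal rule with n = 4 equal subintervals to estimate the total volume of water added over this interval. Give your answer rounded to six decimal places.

Δt = (7 − 1)/4 = 1.5.
f(1) ≈ 1.098612, f(2.5) ≈ 1.504077, f(4) ≈ 1.791759, f(5.5) ≈ 2.014903, f(7) ≈ 2.197225.
T_4 = (Δt/2)·[f(t_0) + 2f(t_1) + 2f(t_2) + 2f(t_3) + f(t_4)].
Sum ≈ 10.437987.

10.437987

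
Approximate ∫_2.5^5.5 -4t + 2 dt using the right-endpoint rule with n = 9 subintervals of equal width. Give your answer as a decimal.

-44

Δt = (5.5 − 2.5)/9 = 1/3.
Right endpoints: 17/6, 19/6, 3.5, 23/6, 25/6, 4.5, 29/6, 31/6, 5.5.
f(17/6) = -28/3, f(19/6) = -32/3, f(3.5) = -12, f(23/6) = -40/3, f(25/6) = -44/3, f(4.5) = -16, f(29/6) = -52/3, f(31/6) = -56/3, f(5.5) = -20.
Sum = Δt · [f(17/6) + f(19/6) + f(3.5) + ...].
Sum = -44.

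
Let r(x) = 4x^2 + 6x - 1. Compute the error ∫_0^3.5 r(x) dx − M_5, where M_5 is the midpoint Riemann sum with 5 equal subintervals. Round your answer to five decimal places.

Exact integral: ∫_0^3.5 r(x) dx ≈ 90.4166667.
M_5 = 89.845.
Error ≈ 90.4166667 − 89.845 ≈ 0.57167.

0.57167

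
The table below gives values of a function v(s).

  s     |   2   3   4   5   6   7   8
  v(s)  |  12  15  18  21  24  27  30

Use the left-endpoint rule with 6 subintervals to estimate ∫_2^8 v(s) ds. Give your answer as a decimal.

Δs = 1.
Sum = 1·[12 + 15 + 18 + 21 + 24 + 27] = 117.

117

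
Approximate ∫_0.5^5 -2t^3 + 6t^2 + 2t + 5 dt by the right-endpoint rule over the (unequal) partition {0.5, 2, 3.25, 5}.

Subinterval widths: 1.5, 1.25, 1.75.
Right endpoints: 2, 3.25, 5.
f(2) = 17, f(3.25) = 6.21875, f(5) = -85.
Sum = Σ Δt_i · f(t_i).
Sum = -115.4765625.

-115.4765625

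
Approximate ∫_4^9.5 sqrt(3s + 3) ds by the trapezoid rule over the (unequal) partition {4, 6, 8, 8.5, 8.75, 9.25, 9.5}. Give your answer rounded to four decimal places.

26.3444

Subinterval widths: 2, 2, 0.5, 0.25, 0.5, 0.25.
f(4) ≈ 3.8730, f(6) ≈ 4.5826, f(8) ≈ 5.1962, f(8.5) ≈ 5.3385, f(8.75) ≈ 5.4083, f(9.25) ≈ 5.5453, f(9.5) ≈ 5.6125.
On each subinterval the trapezoid contributes (Δs_i/2)·[f(s_{i-1}) + f(s_i)].
Sum ≈ 26.3444.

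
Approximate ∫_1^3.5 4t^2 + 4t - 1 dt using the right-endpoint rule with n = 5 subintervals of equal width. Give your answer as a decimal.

Δt = (3.5 − 1)/5 = 0.5.
Right endpoints: 1.5, 2, 2.5, 3, 3.5.
f(1.5) = 14, f(2) = 23, f(2.5) = 34, f(3) = 47, f(3.5) = 62.
Sum = Δt · [f(1.5) + f(2) + f(2.5) + f(3) + f(3.5)].
Sum = 90.

90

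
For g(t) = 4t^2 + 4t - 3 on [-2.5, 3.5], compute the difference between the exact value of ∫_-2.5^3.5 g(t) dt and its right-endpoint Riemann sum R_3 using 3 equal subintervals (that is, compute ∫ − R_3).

Exact integral: ∫_-2.5^3.5 g(t) dt = 72.
R_3 = 136.
Error = 72 − 136 = -64.

-64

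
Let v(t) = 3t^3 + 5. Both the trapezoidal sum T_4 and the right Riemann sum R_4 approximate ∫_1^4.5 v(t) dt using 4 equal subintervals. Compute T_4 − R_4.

-118.2890625

T_4 ≈ 335.350586.
R_4 ≈ 453.639648.
T_4 − R_4 = -118.2890625.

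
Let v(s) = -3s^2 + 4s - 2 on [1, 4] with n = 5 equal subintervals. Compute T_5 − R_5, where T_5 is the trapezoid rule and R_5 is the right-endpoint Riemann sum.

9.9

T_5 = -39.54.
R_5 = -49.44.
T_5 − R_5 = 9.9.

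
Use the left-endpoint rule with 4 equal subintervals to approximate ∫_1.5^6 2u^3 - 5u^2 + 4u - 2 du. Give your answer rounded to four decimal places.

211.7988

Δu = (6 − 1.5)/4 = 1.125.
Left endpoints: 1.5, 2.625, 3.75, 4.875.
f(1.5) = -0.5, f(2.625) = 10.22265625, f(3.75) = 48.15625, f(4.875) = 130.38671875.
Sum = Δu · [f(1.5) + f(2.625) + f(3.75) + f(4.875)].
Sum ≈ 211.7988.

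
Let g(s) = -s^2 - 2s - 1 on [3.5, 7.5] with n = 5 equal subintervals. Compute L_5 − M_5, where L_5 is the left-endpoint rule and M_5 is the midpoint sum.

20.16

L_5 = -153.96.
M_5 = -174.12.
L_5 − M_5 = 20.16.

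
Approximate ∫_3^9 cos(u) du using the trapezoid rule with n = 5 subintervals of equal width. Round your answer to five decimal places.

0.23767

Δu = (9 − 3)/5 = 1.2.
f(3) ≈ -0.98999, f(4.2) ≈ -0.49026, f(5.4) ≈ 0.63469, f(6.6) ≈ 0.95023, f(7.8) ≈ 0.05396, f(9) ≈ -0.91113.
T_5 = (Δu/2)·[f(u_0) + 2f(u_1) + ... + 2f(u_{4}) + f(u_5)].
Sum ≈ 0.23767.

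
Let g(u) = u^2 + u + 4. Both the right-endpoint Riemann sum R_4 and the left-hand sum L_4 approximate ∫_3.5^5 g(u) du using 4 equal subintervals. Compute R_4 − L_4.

R_4 = 42.45703125.
L_4 = 37.11328125.
R_4 − L_4 = 5.34375.

5.34375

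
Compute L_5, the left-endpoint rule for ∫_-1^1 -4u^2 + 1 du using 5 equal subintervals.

-0.88

Δu = (1 − (-1))/5 = 0.4.
Left endpoints: -1, -0.6, -0.2, 0.2, 0.6.
f(-1) = -3, f(-0.6) = -0.44, f(-0.2) = 0.84, f(0.2) = 0.84, f(0.6) = -0.44.
Sum = Δu · [f(-1) + f(-0.6) + f(-0.2) + f(0.2) + f(0.6)].
Sum = -0.88.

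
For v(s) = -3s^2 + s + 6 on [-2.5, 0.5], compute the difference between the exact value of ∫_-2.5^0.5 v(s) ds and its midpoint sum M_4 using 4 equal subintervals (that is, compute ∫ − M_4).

Exact integral: ∫_-2.5^0.5 v(s) ds = -0.75.
M_4 = -0.328125.
Error = -0.75 − (-0.328125) = -0.421875.

-0.421875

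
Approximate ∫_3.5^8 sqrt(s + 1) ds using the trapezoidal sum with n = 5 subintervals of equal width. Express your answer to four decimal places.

Δs = (8 − 3.5)/5 = 0.9.
f(3.5) ≈ 2.1213, f(4.4) ≈ 2.3238, f(5.3) ≈ 2.5100, f(6.2) ≈ 2.6833, f(7.1) ≈ 2.8460, f(8) ≈ 3.0000.
T_5 = (Δs/2)·[f(s_0) + 2f(s_1) + ... + 2f(s_{4}) + f(s_5)].
Sum ≈ 11.6314.

11.6314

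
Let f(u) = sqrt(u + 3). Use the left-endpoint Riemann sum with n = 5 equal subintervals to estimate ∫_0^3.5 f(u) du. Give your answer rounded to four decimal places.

7.2939

Δu = (3.5 − 0)/5 = 0.7.
Left endpoints: 0, 0.7, 1.4, 2.1, 2.8.
f(0) ≈ 1.7321, f(0.7) ≈ 1.9235, f(1.4) ≈ 2.0976, f(2.1) ≈ 2.2583, f(2.8) ≈ 2.4083.
Sum = Δu · [f(0) + f(0.7) + f(1.4) + f(2.1) + f(2.8)].
Sum ≈ 7.2939.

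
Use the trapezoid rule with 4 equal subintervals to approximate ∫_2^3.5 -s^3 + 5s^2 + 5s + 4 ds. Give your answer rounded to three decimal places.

51.120

Δs = (3.5 − 2)/4 = 0.375.
f(2) = 26, f(2.375) = 15709/512, f(2.75) = 34.765625, f(3.125) = 19423/512, f(3.5) = 39.875.
T_4 = (Δs/2)·[f(s_0) + 2f(s_1) + 2f(s_2) + 2f(s_3) + f(s_4)].
Sum ≈ 51.120.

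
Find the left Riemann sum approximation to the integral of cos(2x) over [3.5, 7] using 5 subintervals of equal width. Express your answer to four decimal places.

0.3546

Δx = (7 − 3.5)/5 = 0.7.
Left endpoints: 3.5, 4.2, 4.9, 5.6, 6.3.
f(3.5) ≈ 0.7539, f(4.2) ≈ -0.5193, f(4.9) ≈ -0.9304, f(5.6) ≈ 0.2030, f(6.3) ≈ 0.9994.
Sum = Δx · [f(3.5) + f(4.2) + f(4.9) + f(5.6) + f(6.3)].
Sum ≈ 0.3546.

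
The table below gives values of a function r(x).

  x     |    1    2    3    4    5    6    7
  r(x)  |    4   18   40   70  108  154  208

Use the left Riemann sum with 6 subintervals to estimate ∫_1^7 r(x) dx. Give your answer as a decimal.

Δx = 1.
Sum = 1·[4 + 18 + 40 + 70 + 108 + 154] = 394.

394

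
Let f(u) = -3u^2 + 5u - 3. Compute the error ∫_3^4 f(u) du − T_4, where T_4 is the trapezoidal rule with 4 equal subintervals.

Exact integral: ∫_3^4 f(u) du = -22.5.
T_4 = -22.53125.
Error = -22.5 − (-22.53125) = 0.03125.

0.03125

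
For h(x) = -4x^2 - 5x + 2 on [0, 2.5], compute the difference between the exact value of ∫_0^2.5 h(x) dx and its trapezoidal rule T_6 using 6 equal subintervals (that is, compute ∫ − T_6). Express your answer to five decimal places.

Exact integral: ∫_0^2.5 h(x) dx ≈ -31.4583333.
T_6 ≈ -31.7476852.
Error ≈ -31.4583333 − (-31.7476852) ≈ 0.28935.

0.28935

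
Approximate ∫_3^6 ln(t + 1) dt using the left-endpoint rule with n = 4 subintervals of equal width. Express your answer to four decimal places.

4.8613

Δt = (6 − 3)/4 = 0.75.
Left endpoints: 3, 3.75, 4.5, 5.25.
f(3) ≈ 1.3863, f(3.75) ≈ 1.5581, f(4.5) ≈ 1.7047, f(5.25) ≈ 1.8326.
Sum = Δt · [f(3) + f(3.75) + f(4.5) + f(5.25)].
Sum ≈ 4.8613.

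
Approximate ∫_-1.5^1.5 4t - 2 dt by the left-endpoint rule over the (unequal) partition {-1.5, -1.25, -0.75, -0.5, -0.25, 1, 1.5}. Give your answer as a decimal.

Subinterval widths: 0.25, 0.5, 0.25, 0.25, 1.25, 0.5.
Left endpoints: -1.5, -1.25, -0.75, -0.5, -0.25, 1.
f(-1.5) = -8, f(-1.25) = -7, f(-0.75) = -5, f(-0.5) = -4, f(-0.25) = -3, f(1) = 2.
Sum = Σ Δt_i · f(t_i).
Sum = -10.5.

-10.5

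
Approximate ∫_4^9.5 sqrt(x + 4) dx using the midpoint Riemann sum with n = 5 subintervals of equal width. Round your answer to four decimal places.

17.9852

Δx = (9.5 − 4)/5 = 1.1.
Midpoints: 4.55, 5.65, 6.75, 7.85, 8.95.
f(4.55) ≈ 2.9240, f(5.65) ≈ 3.1064, f(6.75) ≈ 3.2787, f(7.85) ≈ 3.4424, f(8.95) ≈ 3.5986.
Sum = Δx · [f(4.55) + f(5.65) + f(6.75) + f(7.85) + f(8.95)].
Sum ≈ 17.9852.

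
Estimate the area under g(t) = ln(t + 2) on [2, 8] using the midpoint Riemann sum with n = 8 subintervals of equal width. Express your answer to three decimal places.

11.484

Δt = (8 − 2)/8 = 0.75.
Midpoints: 2.375, 3.125, 3.875, 4.625, 5.375, 6.125, 6.875, 7.625.
g(2.375) ≈ 1.476, g(3.125) ≈ 1.634, g(3.875) ≈ 1.771, g(4.625) ≈ 1.891, g(5.375) ≈ 1.998, g(6.125) ≈ 2.095, g(6.875) ≈ 2.183, g(7.625) ≈ 2.264.
Sum = Δt · [g(2.375) + g(3.125) + g(3.875) + ...].
Sum ≈ 11.484.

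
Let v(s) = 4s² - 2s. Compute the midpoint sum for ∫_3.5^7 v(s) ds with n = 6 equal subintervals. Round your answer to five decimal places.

363.01968

Δs = (7 − 3.5)/6 = 7/12.
Midpoints: 91/24, 4.375, 119/24, 133/24, 6.125, 161/24.
v(91/24) = 7189/144, v(4.375) = 67.8125, v(119/24) = 12733/144, v(133/24) = 16093/144, v(6.125) = 137.8125, v(161/24) = 23989/144.
Sum = Δs · [v(91/24) + v(4.375) + v(119/24) + ...].
Sum ≈ 363.01968.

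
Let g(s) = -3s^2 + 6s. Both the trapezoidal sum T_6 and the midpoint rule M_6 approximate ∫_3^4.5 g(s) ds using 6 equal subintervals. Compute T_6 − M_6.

-0.0703125

T_6 = -30.421875.
M_6 = -30.3515625.
T_6 − M_6 = -0.0703125.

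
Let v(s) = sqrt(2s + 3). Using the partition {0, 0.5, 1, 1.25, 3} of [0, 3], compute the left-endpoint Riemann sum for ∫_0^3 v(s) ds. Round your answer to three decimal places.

6.529

Subinterval widths: 0.5, 0.5, 0.25, 1.75.
Left endpoints: 0, 0.5, 1, 1.25.
v(0) ≈ 1.732, v(0.5) ≈ 2.000, v(1) ≈ 2.236, v(1.25) ≈ 2.345.
Sum = Σ Δs_i · v(s_i).
Sum ≈ 6.529.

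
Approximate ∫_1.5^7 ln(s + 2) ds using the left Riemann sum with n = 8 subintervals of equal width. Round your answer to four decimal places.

Δs = (7 − 1.5)/8 = 0.6875.
Left endpoints: 1.5, 2.1875, 2.875, 3.5625, 4.25, 4.9375, 5.625, 6.3125.
f(1.5) ≈ 1.2528, f(2.1875) ≈ 1.4321, f(2.875) ≈ 1.5841, f(3.5625) ≈ 1.7160, f(4.25) ≈ 1.8326, f(4.9375) ≈ 1.9369, f(5.625) ≈ 2.0314, f(6.3125) ≈ 2.1178.
Sum = Δs · [f(1.5) + f(2.1875) + f(2.875) + ...].
Sum ≈ 9.5588.

9.5588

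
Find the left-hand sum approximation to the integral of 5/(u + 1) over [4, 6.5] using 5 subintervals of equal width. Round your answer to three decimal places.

Δu = (6.5 − 4)/5 = 0.5.
Left endpoints: 4, 4.5, 5, 5.5, 6.
f(4) = 1, f(4.5) = 10/11, f(5) = 5/6, f(5.5) = 10/13, f(6) = 5/7.
Sum = Δu · [f(4) + f(4.5) + f(5) + f(5.5) + f(6)].
Sum ≈ 2.113.

2.113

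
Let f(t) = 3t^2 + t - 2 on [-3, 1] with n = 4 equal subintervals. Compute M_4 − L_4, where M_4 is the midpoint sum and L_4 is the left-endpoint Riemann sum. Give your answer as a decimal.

-13

M_4 = 15.
L_4 = 28.
M_4 − L_4 = -13.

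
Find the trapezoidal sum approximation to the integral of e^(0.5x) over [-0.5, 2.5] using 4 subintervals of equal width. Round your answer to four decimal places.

Δx = (2.5 − (-0.5))/4 = 0.75.
f(-0.5) ≈ 0.7788, f(0.25) ≈ 1.1331, f(1) ≈ 1.6487, f(1.75) ≈ 2.3989, f(2.5) ≈ 3.4903.
T_4 = (Δx/2)·[f(x_0) + 2f(x_1) + 2f(x_2) + 2f(x_3) + f(x_4)].
Sum ≈ 5.4865.

5.4865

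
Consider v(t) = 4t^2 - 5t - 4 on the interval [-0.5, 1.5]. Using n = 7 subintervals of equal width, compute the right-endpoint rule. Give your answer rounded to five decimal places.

-8.51020

Δt = (1.5 − (-0.5))/7 = 2/7.
Right endpoints: -3/14, 1/14, 5/14, 9/14, 13/14, 17/14, 1.5.
v(-3/14) = -269/98, v(1/14) = -425/98, v(5/14) = -517/98, v(9/14) = -545/98, v(13/14) = -509/98, v(17/14) = -409/98, v(1.5) = -2.5.
Sum = Δt · [v(-3/14) + v(1/14) + v(5/14) + ...].
Sum ≈ -8.51020.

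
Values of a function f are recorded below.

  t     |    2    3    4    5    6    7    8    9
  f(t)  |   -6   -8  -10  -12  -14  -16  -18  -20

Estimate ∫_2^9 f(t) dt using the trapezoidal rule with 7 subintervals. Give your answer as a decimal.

-91

Δt = 1.
T_7 = (1/2)·[(-6) + 2·(-8) + 2·(-10) + 2·(-12) + 2·(-14) + 2·(-16) + 2·(-18) + (-20)] = -91.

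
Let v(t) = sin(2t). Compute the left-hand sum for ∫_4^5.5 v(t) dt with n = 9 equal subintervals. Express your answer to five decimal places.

Δt = (5.5 − 4)/9 = 1/6.
Left endpoints: 4, 25/6, 13/3, 4.5, 14/3, 29/6, 5, 31/6, 16/3.
v(4) ≈ 0.98936, v(25/6) ≈ 0.88729, v(13/3) ≈ 0.68755, v(4.5) ≈ 0.41212, v(14/3) ≈ 0.09132, v(29/6) ≈ -0.23954, v(5) ≈ -0.54402, v(31/6) ≈ -0.78862, v(16/3) ≈ -0.94640.
Sum = Δt · [v(4) + v(25/6) + v(13/3) + ...].
Sum ≈ 0.09151.

0.09151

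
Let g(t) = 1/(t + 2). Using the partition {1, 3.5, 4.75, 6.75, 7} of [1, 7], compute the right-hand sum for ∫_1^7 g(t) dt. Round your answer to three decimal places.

Subinterval widths: 2.5, 1.25, 2, 0.25.
Right endpoints: 3.5, 4.75, 6.75, 7.
g(3.5) = 2/11, g(4.75) = 4/27, g(6.75) = 4/35, g(7) = 1/9.
Sum = Σ Δt_i · g(t_i).
Sum ≈ 0.896.

0.896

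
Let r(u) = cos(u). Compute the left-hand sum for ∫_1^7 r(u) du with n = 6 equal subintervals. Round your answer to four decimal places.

Δu = (7 − 1)/6 = 1.
Left endpoints: 1, 2, 3, 4, 5, 6.
r(1) ≈ 0.5403, r(2) ≈ -0.4161, r(3) ≈ -0.9900, r(4) ≈ -0.6536, r(5) ≈ 0.2837, r(6) ≈ 0.9602.
Sum = Δu · [r(1) + r(2) + r(3) + ...].
Sum ≈ -0.2756.

-0.2756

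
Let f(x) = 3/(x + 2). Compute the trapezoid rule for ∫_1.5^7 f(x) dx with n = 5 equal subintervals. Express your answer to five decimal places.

2.85412

Δx = (7 − 1.5)/5 = 1.1.
f(1.5) = 6/7, f(2.6) = 15/23, f(3.7) = 10/19, f(4.8) = 15/34, f(5.9) = 30/79, f(7) = 1/3.
T_5 = (Δx/2)·[f(x_0) + 2f(x_1) + ... + 2f(x_{4}) + f(x_5)].
Sum ≈ 2.85412.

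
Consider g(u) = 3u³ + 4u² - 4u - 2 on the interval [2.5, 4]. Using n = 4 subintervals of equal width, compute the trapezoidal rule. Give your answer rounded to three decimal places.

Δu = (4 − 2.5)/4 = 0.375.
g(2.5) = 59.875, g(2.875) = 46517/512, g(3.25) = 130.234375, g(3.625) = 91631/512, g(4) = 238.
T_4 = (Δu/2)·[g(u_0) + 2g(u_1) + 2g(u_2) + 2g(u_3) + g(u_4)].
Sum ≈ 205.872.

205.872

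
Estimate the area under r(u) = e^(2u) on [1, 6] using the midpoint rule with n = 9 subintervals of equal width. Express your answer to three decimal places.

Δu = (6 − 1)/9 = 5/9.
Midpoints: 23/18, 11/6, 43/18, 53/18, 3.5, 73/18, 83/18, 31/6, 103/18.
r(23/18) ≈ 12.878, r(11/6) ≈ 39.121, r(43/18) ≈ 118.840, r(53/18) ≈ 361.004, r(3.5) ≈ 1096.633, r(73/18) ≈ 3331.277, r(83/18) ≈ 10119.527, r(31/6) ≈ 30740.409, r(103/18) ≈ 93381.118.
Sum = Δu · [r(23/18) + r(11/6) + r(43/18) + ...].
Sum ≈ 77333.783.

77333.783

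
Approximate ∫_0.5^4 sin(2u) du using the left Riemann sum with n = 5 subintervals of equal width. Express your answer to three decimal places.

Δu = (4 − 0.5)/5 = 0.7.
Left endpoints: 0.5, 1.2, 1.9, 2.6, 3.3.
f(0.5) ≈ 0.841, f(1.2) ≈ 0.675, f(1.9) ≈ -0.612, f(2.6) ≈ -0.883, f(3.3) ≈ 0.312.
Sum = Δu · [f(0.5) + f(1.2) + f(1.9) + f(2.6) + f(3.3)].
Sum ≈ 0.233.

0.233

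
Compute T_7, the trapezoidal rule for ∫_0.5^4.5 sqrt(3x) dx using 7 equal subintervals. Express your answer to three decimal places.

Δx = (4.5 − 0.5)/7 = 4/7.
f(0.5) ≈ 1.225, f(15/14) ≈ 1.793, f(23/14) ≈ 2.220, f(31/14) ≈ 2.577, f(39/14) ≈ 2.891, f(47/14) ≈ 3.174, f(55/14) ≈ 3.433, f(4.5) ≈ 3.674.
T_7 = (Δx/2)·[f(x_0) + 2f(x_1) + ... + 2f(x_{6}) + f(x_7)].
Sum ≈ 10.593.

10.593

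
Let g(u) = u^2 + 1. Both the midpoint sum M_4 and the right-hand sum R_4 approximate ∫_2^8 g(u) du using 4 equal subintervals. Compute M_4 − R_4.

-48.375

M_4 = 172.875.
R_4 = 221.25.
M_4 − R_4 = -48.375.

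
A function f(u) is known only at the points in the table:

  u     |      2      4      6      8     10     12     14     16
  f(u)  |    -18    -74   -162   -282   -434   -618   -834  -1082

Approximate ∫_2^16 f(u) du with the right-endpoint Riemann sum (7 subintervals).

Δu = 2.
Sum = 2·[(-74) + (-162) + (-282) + (-434) + (-618) + (-834) + (-1082)] = -6972.

-6972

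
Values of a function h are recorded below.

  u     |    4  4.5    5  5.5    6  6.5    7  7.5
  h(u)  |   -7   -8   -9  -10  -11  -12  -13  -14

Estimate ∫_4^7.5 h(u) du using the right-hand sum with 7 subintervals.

Δu = 0.5.
Sum = 0.5·[(-8) + (-9) + (-10) + (-11) + (-12) + (-13) + (-14)] = -38.5.

-38.5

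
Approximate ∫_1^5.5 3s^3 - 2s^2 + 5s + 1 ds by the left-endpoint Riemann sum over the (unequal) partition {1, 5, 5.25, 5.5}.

Subinterval widths: 4, 0.25, 0.25.
Left endpoints: 1, 5, 5.25.
f(1) = 7, f(5) = 351, f(5.25) = 406.234375.
Sum = Σ Δs_i · f(s_i).
Sum = 217.30859375.

217.30859375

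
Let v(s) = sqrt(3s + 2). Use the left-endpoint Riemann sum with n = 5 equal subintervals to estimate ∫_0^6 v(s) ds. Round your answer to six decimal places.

17.329435

Δs = (6 − 0)/5 = 1.2.
Left endpoints: 0, 1.2, 2.4, 3.6, 4.8.
v(0) ≈ 1.414214, v(1.2) ≈ 2.366432, v(2.4) ≈ 3.033150, v(3.6) ≈ 3.577709, v(4.8) ≈ 4.049691.
Sum = Δs · [v(0) + v(1.2) + v(2.4) + v(3.6) + v(4.8)].
Sum ≈ 17.329435.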